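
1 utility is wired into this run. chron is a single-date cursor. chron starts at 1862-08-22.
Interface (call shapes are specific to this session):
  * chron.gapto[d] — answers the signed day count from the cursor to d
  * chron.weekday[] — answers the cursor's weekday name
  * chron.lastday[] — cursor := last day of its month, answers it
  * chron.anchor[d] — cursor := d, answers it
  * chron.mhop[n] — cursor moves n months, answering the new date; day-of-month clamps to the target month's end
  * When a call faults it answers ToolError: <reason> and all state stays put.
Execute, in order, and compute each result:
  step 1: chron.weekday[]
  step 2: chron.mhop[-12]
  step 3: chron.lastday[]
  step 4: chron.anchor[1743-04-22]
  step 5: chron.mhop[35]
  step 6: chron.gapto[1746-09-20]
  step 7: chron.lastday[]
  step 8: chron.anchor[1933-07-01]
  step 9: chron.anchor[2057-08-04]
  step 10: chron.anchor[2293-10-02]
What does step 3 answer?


Answer: 1861-08-31

Derivation:
·→ weekday()
·← Friday
·→ mhop(n→-12)
·← 1861-08-22
·→ lastday()
·← 1861-08-31
·→ anchor(d→1743-04-22)
·← 1743-04-22
·→ mhop(n→35)
·← 1746-03-22
·→ gapto(d→1746-09-20)
·← 182
·→ lastday()
·← 1746-03-31
·→ anchor(d→1933-07-01)
·← 1933-07-01
·→ anchor(d→2057-08-04)
·← 2057-08-04
·→ anchor(d→2293-10-02)
·← 2293-10-02


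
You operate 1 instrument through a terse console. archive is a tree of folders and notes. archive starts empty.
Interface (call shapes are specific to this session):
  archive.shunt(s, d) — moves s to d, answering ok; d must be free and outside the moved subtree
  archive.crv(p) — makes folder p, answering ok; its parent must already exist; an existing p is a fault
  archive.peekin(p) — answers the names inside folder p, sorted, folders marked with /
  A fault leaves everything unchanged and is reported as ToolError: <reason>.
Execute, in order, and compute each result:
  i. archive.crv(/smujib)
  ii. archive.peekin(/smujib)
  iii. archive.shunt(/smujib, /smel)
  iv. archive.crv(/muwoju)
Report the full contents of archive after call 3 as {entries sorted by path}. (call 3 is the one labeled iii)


> crv p='/smujib'
[out] ok
> peekin p='/smujib'
[out] []
> shunt s='/smujib' d='/smel'
[out] ok
> crv p='/muwoju'
[out] ok

Answer: {smel/}


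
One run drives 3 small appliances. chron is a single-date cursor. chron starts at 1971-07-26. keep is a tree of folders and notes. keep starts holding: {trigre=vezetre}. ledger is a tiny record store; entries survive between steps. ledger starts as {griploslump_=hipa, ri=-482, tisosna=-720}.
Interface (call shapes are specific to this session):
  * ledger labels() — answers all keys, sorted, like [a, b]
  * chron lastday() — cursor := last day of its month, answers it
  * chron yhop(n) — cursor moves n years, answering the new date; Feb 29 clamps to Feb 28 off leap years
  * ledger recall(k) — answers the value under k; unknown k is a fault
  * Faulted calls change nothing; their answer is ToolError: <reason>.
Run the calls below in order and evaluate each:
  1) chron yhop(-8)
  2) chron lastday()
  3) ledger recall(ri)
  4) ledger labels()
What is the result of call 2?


I try chron yhop(n: -8), and see 1963-07-26.
I use chron lastday, and observe 1963-07-31.
I use ledger recall(k: ri), giving -482.
Next I call ledger labels, → [griploslump_, ri, tisosna].

Answer: 1963-07-31


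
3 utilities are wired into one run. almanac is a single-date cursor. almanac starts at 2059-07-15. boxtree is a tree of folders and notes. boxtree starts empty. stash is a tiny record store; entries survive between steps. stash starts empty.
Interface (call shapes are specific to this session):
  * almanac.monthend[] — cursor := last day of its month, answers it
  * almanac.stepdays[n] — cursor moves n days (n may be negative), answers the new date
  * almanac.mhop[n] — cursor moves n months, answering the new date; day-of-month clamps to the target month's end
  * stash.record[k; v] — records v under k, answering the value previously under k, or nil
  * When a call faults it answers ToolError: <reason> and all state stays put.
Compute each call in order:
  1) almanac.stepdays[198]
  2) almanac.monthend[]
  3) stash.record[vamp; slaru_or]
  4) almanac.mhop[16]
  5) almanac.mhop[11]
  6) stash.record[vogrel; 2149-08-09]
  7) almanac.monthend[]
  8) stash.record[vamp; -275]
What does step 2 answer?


~$ stepdays n='198'
:: 2060-01-29
~$ monthend
:: 2060-01-31
~$ record k='vamp' v='slaru_or'
:: nil
~$ mhop n='16'
:: 2061-05-31
~$ mhop n='11'
:: 2062-04-30
~$ record k='vogrel' v='2149-08-09'
:: nil
~$ monthend
:: 2062-04-30
~$ record k='vamp' v='-275'
:: slaru_or

Answer: 2060-01-31


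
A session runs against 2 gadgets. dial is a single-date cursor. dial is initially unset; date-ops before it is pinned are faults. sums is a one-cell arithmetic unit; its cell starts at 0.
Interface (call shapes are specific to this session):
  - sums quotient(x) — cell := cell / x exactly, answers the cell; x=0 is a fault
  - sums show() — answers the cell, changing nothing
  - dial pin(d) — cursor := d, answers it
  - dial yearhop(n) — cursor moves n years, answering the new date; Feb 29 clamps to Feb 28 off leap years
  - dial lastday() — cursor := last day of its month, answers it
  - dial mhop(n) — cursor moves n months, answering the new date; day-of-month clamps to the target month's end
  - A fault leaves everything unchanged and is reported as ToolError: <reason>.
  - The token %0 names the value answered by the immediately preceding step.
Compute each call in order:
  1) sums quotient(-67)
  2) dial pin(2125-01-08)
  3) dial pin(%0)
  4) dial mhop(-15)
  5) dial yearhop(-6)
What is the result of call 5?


-> sums quotient(x=-67)
<- 0
-> dial pin(d=2125-01-08)
<- 2125-01-08
-> dial pin(d=%0)
<- 2125-01-08
-> dial mhop(n=-15)
<- 2123-10-08
-> dial yearhop(n=-6)
<- 2117-10-08

Answer: 2117-10-08


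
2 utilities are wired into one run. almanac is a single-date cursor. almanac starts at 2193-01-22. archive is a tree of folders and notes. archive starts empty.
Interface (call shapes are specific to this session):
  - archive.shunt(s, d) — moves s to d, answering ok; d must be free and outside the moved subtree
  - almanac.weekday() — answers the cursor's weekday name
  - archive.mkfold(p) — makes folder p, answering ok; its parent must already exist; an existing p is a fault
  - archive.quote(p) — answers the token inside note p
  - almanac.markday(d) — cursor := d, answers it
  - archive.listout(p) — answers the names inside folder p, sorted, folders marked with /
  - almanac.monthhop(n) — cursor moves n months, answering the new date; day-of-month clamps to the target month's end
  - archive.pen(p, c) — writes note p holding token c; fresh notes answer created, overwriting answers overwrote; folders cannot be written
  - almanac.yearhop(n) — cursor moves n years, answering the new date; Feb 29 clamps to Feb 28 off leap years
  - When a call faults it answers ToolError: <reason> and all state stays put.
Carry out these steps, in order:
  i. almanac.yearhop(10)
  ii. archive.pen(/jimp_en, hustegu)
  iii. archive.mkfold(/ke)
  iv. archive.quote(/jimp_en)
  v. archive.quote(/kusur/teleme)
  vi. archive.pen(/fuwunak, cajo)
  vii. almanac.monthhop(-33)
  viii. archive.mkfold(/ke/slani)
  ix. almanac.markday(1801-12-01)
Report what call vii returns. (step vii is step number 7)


Answer: 2200-04-22

Derivation:
-> almanac.yearhop(n→10)
<- 2203-01-22
-> archive.pen(p→/jimp_en, c→hustegu)
<- created
-> archive.mkfold(p→/ke)
<- ok
-> archive.quote(p→/jimp_en)
<- hustegu
-> archive.quote(p→/kusur/teleme)
<- ToolError: not found
-> archive.pen(p→/fuwunak, c→cajo)
<- created
-> almanac.monthhop(n→-33)
<- 2200-04-22
-> archive.mkfold(p→/ke/slani)
<- ok
-> almanac.markday(d→1801-12-01)
<- 1801-12-01


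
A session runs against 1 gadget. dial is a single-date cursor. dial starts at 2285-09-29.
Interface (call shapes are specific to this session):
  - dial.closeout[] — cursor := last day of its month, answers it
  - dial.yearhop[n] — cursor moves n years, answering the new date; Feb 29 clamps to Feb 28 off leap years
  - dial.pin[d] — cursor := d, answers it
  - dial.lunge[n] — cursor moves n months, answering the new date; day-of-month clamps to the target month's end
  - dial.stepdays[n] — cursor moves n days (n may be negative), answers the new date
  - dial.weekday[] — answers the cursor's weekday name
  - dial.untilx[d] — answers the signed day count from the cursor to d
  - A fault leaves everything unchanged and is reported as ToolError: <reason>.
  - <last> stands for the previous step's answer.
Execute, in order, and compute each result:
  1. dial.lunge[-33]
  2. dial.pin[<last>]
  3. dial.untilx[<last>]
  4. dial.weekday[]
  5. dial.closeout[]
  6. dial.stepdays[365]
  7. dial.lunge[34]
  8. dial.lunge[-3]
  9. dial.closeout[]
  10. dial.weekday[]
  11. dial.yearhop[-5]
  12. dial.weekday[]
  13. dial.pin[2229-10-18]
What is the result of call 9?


Using lunge with n=-33, — result: 2282-12-29.
I call pin with d=<last>, — result: 2282-12-29.
Calling untilx with d=<last>: 0.
I try weekday(), and get Friday.
I run closeout, yielding 2282-12-31.
Using stepdays with n=365, and get 2283-12-31.
I run lunge with n=34: 2286-10-31.
I run lunge with n=-3, and see 2286-07-31.
Then closeout(), → 2286-07-31.
Next I call weekday(), giving Saturday.
Now I run yearhop with n=-5, and observe 2281-07-31.
I use weekday, and observe Sunday.
Using pin with d=2229-10-18: 2229-10-18.

Answer: 2286-07-31


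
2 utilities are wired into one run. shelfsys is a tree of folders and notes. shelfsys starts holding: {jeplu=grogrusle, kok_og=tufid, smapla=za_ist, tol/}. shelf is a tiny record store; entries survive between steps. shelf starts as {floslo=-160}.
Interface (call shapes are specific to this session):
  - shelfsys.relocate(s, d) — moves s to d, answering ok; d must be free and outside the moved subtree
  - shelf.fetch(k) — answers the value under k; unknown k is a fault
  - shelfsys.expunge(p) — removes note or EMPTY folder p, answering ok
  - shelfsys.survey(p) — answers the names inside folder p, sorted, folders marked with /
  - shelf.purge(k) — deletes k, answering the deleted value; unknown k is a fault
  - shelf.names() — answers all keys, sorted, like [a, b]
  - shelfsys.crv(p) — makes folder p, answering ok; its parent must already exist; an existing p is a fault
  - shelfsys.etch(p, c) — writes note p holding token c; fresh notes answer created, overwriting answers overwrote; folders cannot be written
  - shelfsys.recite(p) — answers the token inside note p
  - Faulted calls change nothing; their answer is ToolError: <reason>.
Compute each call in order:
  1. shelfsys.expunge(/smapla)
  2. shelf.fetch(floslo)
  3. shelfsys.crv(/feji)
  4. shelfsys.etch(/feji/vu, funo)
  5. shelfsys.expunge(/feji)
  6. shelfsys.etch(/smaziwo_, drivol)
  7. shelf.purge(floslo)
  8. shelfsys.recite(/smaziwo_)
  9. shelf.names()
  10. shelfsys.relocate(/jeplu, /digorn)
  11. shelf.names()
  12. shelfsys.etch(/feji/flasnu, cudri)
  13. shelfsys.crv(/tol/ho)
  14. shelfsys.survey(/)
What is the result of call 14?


> shelfsys.expunge p→/smapla
  ok
> shelf.fetch k→floslo
  -160
> shelfsys.crv p→/feji
  ok
> shelfsys.etch p→/feji/vu c→funo
  created
> shelfsys.expunge p→/feji
  ToolError: not empty
> shelfsys.etch p→/smaziwo_ c→drivol
  created
> shelf.purge k→floslo
  -160
> shelfsys.recite p→/smaziwo_
  drivol
> shelf.names
  []
> shelfsys.relocate s→/jeplu d→/digorn
  ok
> shelf.names
  []
> shelfsys.etch p→/feji/flasnu c→cudri
  created
> shelfsys.crv p→/tol/ho
  ok
> shelfsys.survey p→/
  [digorn, feji/, kok_og, smaziwo_, tol/]

Answer: [digorn, feji/, kok_og, smaziwo_, tol/]


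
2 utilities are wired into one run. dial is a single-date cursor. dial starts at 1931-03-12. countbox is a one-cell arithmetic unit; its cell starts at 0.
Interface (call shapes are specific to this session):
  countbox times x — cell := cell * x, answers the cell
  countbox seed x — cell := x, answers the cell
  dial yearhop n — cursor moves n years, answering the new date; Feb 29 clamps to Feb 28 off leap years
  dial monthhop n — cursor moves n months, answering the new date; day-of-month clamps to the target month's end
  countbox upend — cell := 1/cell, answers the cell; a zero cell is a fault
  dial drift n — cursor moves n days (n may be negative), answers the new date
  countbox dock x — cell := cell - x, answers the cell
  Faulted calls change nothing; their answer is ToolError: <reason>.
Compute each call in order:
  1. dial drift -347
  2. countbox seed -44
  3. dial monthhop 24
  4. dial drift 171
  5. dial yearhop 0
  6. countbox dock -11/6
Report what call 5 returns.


Answer: 1932-09-17

Derivation:
>>> dial drift n='-347'
[out] 1930-03-30
>>> countbox seed x='-44'
[out] -44
>>> dial monthhop n='24'
[out] 1932-03-30
>>> dial drift n='171'
[out] 1932-09-17
>>> dial yearhop n='0'
[out] 1932-09-17
>>> countbox dock x='-11/6'
[out] -253/6


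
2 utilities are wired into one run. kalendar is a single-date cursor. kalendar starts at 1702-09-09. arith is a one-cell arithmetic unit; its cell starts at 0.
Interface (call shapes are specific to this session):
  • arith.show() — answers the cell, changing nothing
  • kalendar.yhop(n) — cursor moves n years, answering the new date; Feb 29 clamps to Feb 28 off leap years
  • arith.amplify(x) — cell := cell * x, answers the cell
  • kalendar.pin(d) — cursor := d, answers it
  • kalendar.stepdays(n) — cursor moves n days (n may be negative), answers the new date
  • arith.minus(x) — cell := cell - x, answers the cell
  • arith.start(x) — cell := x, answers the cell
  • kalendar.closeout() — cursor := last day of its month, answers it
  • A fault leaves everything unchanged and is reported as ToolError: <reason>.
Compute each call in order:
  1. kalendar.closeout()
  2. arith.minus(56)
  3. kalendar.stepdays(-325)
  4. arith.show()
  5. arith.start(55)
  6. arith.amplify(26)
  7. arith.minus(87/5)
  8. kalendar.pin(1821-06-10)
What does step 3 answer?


Answer: 1701-11-09

Derivation:
;; 1. kalendar.closeout() : 1702-09-30
;; 2. arith.minus(x='56') : -56
;; 3. kalendar.stepdays(n='-325') : 1701-11-09
;; 4. arith.show() : -56
;; 5. arith.start(x='55') : 55
;; 6. arith.amplify(x='26') : 1430
;; 7. arith.minus(x='87/5') : 7063/5
;; 8. kalendar.pin(d='1821-06-10') : 1821-06-10


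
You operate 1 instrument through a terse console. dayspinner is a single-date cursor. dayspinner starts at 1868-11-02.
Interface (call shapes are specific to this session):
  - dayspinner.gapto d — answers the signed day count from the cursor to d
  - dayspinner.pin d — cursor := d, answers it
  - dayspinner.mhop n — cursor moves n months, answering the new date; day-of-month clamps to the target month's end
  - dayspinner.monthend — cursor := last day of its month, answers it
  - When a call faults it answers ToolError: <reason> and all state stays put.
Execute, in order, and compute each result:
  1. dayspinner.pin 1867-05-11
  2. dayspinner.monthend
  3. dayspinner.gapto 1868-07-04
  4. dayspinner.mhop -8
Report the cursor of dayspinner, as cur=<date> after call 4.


// 1. dayspinner.pin(d: 1867-05-11) == 1867-05-11
// 2. dayspinner.monthend() == 1867-05-31
// 3. dayspinner.gapto(d: 1868-07-04) == 400
// 4. dayspinner.mhop(n: -8) == 1866-09-30

Answer: cur=1866-09-30


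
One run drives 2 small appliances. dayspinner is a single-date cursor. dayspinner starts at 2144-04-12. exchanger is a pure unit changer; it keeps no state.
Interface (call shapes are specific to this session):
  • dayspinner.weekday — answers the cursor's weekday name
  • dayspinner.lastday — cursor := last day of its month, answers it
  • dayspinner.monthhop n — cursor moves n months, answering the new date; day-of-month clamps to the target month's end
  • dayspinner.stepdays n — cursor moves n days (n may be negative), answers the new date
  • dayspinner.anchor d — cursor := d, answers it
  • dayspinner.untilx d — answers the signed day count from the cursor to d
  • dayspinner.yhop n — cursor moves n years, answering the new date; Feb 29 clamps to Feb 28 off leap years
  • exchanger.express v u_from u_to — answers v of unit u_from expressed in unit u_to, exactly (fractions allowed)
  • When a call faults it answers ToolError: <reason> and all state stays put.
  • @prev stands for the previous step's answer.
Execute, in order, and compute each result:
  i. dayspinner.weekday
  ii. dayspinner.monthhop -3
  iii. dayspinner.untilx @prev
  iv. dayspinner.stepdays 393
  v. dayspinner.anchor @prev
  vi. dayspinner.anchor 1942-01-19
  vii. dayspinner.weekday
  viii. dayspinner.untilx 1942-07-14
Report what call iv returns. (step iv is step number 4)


Answer: 2145-02-08

Derivation:
-- 1. dayspinner.weekday() ~> Sunday
-- 2. dayspinner.monthhop(n: -3) ~> 2144-01-12
-- 3. dayspinner.untilx(d: @prev) ~> 0
-- 4. dayspinner.stepdays(n: 393) ~> 2145-02-08
-- 5. dayspinner.anchor(d: @prev) ~> 2145-02-08
-- 6. dayspinner.anchor(d: 1942-01-19) ~> 1942-01-19
-- 7. dayspinner.weekday() ~> Monday
-- 8. dayspinner.untilx(d: 1942-07-14) ~> 176


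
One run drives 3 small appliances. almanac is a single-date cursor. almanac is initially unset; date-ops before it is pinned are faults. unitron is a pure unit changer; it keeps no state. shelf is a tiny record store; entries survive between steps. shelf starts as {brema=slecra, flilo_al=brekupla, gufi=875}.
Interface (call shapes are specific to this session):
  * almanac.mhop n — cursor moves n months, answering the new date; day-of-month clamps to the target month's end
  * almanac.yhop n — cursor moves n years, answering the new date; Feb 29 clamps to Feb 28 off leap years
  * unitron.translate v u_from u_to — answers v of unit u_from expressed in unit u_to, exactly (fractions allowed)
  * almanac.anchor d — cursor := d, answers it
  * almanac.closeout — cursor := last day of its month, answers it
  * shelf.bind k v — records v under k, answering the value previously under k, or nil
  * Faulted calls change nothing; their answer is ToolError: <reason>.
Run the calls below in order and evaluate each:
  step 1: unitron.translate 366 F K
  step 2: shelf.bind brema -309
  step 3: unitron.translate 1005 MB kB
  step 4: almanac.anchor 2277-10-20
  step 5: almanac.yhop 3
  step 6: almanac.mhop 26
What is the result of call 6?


Answer: 2282-12-20

Derivation:
Next I call unitron.translate on v='366', u_from='F', u_to='K', and observe 82567/180.
Then shelf.bind on k='brema', v='-309', and get slecra.
Next I call unitron.translate on v='1005', u_from='MB', u_to='kB', and get 1005000.
Then almanac.anchor on d='2277-10-20', which returns 2277-10-20.
Calling almanac.yhop on n='3', yielding 2280-10-20.
Using almanac.mhop on n='26', — result: 2282-12-20.


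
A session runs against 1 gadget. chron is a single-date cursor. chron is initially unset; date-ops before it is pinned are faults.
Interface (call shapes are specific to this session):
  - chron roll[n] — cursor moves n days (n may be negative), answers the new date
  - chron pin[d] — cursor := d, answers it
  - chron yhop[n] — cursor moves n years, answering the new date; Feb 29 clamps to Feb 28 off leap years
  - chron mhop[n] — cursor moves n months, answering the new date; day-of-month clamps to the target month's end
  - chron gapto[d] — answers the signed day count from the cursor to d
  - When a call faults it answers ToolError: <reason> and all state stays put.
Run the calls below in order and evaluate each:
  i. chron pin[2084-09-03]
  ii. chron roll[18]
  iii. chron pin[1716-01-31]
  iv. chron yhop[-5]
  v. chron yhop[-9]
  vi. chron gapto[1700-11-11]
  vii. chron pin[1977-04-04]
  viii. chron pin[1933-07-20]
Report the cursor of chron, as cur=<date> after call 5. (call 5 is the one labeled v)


Answer: cur=1702-01-31

Derivation:
I invoke chron pin using d=2084-09-03, yielding 2084-09-03.
Now I run chron roll using n=18, which returns 2084-09-21.
I invoke chron pin using d=1716-01-31, → 1716-01-31.
Invoking chron yhop using n=-5, which returns 1711-01-31.
I invoke chron yhop using n=-9, and see 1702-01-31.
Invoking chron gapto using d=1700-11-11, → -446.
I call chron pin using d=1977-04-04, giving 1977-04-04.
I try chron pin using d=1933-07-20, → 1933-07-20.


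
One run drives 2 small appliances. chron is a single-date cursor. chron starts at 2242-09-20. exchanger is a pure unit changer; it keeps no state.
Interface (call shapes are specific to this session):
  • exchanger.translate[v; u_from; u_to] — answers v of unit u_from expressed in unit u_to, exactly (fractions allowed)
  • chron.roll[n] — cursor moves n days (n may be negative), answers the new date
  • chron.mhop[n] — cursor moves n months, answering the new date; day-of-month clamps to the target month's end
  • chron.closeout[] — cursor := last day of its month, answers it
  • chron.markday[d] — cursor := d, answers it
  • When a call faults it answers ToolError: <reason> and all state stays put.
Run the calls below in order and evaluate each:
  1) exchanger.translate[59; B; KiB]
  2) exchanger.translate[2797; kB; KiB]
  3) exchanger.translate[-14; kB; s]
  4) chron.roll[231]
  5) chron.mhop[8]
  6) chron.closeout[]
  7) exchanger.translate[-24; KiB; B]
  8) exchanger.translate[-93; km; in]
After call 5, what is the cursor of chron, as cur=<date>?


Answer: cur=2244-01-09

Derivation:
[in] exchanger.translate 59 B KiB
= 59/1024
[in] exchanger.translate 2797 kB KiB
= 349625/128
[in] exchanger.translate -14 kB s
= ToolError: incompatible units
[in] chron.roll 231
= 2243-05-09
[in] chron.mhop 8
= 2244-01-09
[in] chron.closeout
= 2244-01-31
[in] exchanger.translate -24 KiB B
= -24576
[in] exchanger.translate -93 km in
= -465000000/127


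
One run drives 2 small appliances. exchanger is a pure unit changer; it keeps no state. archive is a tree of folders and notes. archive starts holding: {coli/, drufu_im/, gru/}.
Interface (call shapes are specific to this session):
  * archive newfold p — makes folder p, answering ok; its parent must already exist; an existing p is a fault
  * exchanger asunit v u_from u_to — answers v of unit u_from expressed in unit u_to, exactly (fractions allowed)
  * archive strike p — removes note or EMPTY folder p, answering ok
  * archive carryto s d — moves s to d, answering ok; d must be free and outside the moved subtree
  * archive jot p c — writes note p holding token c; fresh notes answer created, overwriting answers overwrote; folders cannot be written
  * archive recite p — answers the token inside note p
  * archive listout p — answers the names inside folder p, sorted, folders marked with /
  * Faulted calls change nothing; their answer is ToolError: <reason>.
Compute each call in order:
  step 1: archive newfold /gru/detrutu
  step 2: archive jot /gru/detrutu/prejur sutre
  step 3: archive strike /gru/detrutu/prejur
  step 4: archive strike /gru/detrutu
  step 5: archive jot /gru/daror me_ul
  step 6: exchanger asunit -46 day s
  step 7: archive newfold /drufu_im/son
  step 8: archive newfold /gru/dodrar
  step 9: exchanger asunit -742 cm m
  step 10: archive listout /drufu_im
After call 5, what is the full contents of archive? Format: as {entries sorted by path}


Answer: {coli/, drufu_im/, gru/, gru/daror=me_ul}

Derivation:
-> archive newfold(p='/gru/detrutu')
<- ok
-> archive jot(p='/gru/detrutu/prejur', c='sutre')
<- created
-> archive strike(p='/gru/detrutu/prejur')
<- ok
-> archive strike(p='/gru/detrutu')
<- ok
-> archive jot(p='/gru/daror', c='me_ul')
<- created
-> exchanger asunit(v='-46', u_from='day', u_to='s')
<- -3974400
-> archive newfold(p='/drufu_im/son')
<- ok
-> archive newfold(p='/gru/dodrar')
<- ok
-> exchanger asunit(v='-742', u_from='cm', u_to='m')
<- -371/50
-> archive listout(p='/drufu_im')
<- [son/]


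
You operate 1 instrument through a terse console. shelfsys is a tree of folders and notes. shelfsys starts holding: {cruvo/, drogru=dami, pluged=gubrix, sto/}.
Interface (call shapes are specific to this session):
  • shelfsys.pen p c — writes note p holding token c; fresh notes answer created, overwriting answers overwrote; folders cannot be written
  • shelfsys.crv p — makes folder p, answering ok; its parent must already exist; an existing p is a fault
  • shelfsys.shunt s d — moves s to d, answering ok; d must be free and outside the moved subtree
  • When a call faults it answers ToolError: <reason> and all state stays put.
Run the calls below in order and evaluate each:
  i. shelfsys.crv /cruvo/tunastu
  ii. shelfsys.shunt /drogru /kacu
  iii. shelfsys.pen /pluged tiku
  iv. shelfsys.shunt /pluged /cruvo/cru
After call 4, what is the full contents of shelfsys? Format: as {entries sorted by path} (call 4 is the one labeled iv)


Answer: {cruvo/, cruvo/cru=tiku, cruvo/tunastu/, kacu=dami, sto/}

Derivation:
Step: shelfsys.crv[p=/cruvo/tunastu]
Result: ok
Step: shelfsys.shunt[s=/drogru; d=/kacu]
Result: ok
Step: shelfsys.pen[p=/pluged; c=tiku]
Result: overwrote
Step: shelfsys.shunt[s=/pluged; d=/cruvo/cru]
Result: ok


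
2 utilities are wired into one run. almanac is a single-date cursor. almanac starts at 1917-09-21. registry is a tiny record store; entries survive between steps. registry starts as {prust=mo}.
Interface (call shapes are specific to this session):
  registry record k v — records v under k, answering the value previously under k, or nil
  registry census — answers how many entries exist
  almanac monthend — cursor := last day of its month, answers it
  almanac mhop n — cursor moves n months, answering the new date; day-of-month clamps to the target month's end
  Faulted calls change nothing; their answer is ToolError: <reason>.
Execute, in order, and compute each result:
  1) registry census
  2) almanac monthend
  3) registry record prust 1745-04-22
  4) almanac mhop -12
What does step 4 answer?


Answer: 1916-09-30

Derivation:
·→ registry census()
·← 1
·→ almanac monthend()
·← 1917-09-30
·→ registry record(k=prust, v=1745-04-22)
·← mo
·→ almanac mhop(n=-12)
·← 1916-09-30


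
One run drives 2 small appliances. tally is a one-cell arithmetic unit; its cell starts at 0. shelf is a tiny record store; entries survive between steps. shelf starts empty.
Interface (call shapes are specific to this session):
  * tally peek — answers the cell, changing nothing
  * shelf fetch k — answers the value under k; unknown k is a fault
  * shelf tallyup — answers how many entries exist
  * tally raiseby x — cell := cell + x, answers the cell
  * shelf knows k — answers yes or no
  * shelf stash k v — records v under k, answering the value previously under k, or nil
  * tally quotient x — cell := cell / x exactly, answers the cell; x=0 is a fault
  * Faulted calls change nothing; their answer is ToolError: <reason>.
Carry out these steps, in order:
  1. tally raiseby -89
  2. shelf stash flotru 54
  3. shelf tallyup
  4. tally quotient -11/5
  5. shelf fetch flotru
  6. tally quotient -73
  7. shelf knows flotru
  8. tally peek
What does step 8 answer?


Answer: -445/803

Derivation:
Now I run tally raiseby using x='-89', → -89.
I invoke shelf stash using k='flotru', v='54', giving nil.
Now I run shelf tallyup, giving 1.
I use tally quotient using x='-11/5', — result: 445/11.
I invoke shelf fetch using k='flotru', which returns 54.
Next I call tally quotient using x='-73', and get -445/803.
Invoking shelf knows using k='flotru', → yes.
Using tally peek(), and get -445/803.


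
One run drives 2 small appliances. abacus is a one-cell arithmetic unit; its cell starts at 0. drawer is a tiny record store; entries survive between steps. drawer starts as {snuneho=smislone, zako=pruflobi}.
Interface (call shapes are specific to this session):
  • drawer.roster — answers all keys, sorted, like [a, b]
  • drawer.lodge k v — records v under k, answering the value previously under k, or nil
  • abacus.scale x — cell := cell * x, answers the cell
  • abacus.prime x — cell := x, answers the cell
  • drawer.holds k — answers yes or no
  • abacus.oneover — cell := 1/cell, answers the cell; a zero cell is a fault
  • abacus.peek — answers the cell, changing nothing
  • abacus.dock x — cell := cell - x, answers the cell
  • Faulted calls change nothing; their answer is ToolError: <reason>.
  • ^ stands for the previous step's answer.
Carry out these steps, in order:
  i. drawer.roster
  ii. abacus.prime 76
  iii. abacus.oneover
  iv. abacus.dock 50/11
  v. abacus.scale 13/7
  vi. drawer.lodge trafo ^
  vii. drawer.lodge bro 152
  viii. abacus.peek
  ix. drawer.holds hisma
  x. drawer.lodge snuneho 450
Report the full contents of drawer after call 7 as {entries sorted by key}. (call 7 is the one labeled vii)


% drawer.roster() ~> [snuneho, zako]
% abacus.prime(76) ~> 76
% abacus.oneover() ~> 1/76
% abacus.dock(50/11) ~> -3789/836
% abacus.scale(13/7) ~> -49257/5852
% drawer.lodge(trafo, ^) ~> nil
% drawer.lodge(bro, 152) ~> nil
% abacus.peek() ~> -49257/5852
% drawer.holds(hisma) ~> no
% drawer.lodge(snuneho, 450) ~> smislone

Answer: {bro=152, snuneho=smislone, trafo=-49257/5852, zako=pruflobi}


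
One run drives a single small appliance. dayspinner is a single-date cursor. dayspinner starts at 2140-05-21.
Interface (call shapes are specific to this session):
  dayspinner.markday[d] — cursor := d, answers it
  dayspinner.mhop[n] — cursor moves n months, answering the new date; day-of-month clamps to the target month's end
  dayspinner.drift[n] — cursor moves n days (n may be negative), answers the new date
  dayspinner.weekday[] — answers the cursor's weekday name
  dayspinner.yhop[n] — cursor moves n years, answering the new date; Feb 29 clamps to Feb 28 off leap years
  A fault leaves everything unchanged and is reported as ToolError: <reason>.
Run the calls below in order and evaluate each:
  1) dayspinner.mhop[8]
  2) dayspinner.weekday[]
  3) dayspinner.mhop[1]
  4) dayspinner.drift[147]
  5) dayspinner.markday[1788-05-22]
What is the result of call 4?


! 1. dayspinner.mhop(n: 8) -> 2141-01-21
! 2. dayspinner.weekday() -> Saturday
! 3. dayspinner.mhop(n: 1) -> 2141-02-21
! 4. dayspinner.drift(n: 147) -> 2141-07-18
! 5. dayspinner.markday(d: 1788-05-22) -> 1788-05-22

Answer: 2141-07-18


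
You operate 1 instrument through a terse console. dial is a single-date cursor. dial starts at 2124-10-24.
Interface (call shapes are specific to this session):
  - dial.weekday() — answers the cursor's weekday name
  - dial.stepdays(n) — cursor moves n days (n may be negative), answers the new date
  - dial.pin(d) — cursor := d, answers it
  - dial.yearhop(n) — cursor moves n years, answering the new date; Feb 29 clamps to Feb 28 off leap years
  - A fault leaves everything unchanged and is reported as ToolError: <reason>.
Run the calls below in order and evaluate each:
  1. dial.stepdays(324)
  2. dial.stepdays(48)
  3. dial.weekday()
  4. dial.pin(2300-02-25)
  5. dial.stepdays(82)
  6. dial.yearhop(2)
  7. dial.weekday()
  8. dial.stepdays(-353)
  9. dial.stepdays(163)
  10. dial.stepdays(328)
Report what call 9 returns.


Answer: 2301-11-09

Derivation:
Step: dial.stepdays[n='324']
Result: 2125-09-13
Step: dial.stepdays[n='48']
Result: 2125-10-31
Step: dial.weekday[]
Result: Wednesday
Step: dial.pin[d='2300-02-25']
Result: 2300-02-25
Step: dial.stepdays[n='82']
Result: 2300-05-18
Step: dial.yearhop[n='2']
Result: 2302-05-18
Step: dial.weekday[]
Result: Sunday
Step: dial.stepdays[n='-353']
Result: 2301-05-30
Step: dial.stepdays[n='163']
Result: 2301-11-09
Step: dial.stepdays[n='328']
Result: 2302-10-03


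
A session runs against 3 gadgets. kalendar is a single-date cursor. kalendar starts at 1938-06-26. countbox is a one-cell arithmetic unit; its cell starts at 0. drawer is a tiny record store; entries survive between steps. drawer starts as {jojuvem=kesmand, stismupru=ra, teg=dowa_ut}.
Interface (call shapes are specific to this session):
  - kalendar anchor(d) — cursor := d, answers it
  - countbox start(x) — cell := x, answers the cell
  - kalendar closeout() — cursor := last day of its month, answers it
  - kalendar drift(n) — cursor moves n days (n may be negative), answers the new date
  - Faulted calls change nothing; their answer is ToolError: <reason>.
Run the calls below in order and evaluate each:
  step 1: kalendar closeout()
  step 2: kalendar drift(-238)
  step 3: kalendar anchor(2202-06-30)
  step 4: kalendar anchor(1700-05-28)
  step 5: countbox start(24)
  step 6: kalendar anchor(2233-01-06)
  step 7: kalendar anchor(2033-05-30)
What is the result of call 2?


Answer: 1937-11-04

Derivation:
;; kalendar closeout() -> 1938-06-30
;; kalendar drift(-238) -> 1937-11-04
;; kalendar anchor(2202-06-30) -> 2202-06-30
;; kalendar anchor(1700-05-28) -> 1700-05-28
;; countbox start(24) -> 24
;; kalendar anchor(2233-01-06) -> 2233-01-06
;; kalendar anchor(2033-05-30) -> 2033-05-30


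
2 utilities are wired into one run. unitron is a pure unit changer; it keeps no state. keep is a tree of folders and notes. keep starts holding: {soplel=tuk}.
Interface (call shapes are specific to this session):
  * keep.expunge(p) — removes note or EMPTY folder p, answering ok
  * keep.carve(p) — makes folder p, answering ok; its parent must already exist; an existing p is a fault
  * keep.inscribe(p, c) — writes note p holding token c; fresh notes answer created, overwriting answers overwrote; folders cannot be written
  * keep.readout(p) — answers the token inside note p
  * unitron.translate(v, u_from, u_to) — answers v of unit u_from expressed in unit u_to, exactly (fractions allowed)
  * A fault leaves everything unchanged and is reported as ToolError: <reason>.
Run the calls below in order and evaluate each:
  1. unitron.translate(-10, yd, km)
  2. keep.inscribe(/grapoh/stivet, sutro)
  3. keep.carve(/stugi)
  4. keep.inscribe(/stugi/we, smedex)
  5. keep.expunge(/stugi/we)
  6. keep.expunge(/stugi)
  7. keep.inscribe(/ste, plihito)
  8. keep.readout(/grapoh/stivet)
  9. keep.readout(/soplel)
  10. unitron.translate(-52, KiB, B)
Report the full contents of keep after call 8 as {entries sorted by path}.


>>> unitron.translate v→-10 u_from→yd u_to→km
= -1143/125000
>>> keep.inscribe p→/grapoh/stivet c→sutro
= ToolError: no parent
>>> keep.carve p→/stugi
= ok
>>> keep.inscribe p→/stugi/we c→smedex
= created
>>> keep.expunge p→/stugi/we
= ok
>>> keep.expunge p→/stugi
= ok
>>> keep.inscribe p→/ste c→plihito
= created
>>> keep.readout p→/grapoh/stivet
= ToolError: not found
>>> keep.readout p→/soplel
= tuk
>>> unitron.translate v→-52 u_from→KiB u_to→B
= -53248

Answer: {soplel=tuk, ste=plihito}


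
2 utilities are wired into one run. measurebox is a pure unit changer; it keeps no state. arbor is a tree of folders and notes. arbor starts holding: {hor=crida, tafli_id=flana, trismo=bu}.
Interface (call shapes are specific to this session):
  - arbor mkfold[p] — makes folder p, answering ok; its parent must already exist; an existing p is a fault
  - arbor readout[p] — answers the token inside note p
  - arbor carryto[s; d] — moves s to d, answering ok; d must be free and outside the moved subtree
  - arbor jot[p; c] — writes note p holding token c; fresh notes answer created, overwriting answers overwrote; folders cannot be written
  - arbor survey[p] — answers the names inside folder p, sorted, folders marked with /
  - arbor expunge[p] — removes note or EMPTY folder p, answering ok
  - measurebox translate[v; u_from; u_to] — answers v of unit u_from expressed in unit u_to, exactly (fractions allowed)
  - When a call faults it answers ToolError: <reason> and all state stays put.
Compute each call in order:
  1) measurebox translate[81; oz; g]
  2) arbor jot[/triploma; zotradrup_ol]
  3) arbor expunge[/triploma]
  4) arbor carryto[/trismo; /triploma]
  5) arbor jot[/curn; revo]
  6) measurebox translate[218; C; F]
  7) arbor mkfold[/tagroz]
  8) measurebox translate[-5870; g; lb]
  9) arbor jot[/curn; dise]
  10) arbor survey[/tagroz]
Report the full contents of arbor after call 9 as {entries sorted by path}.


→ measurebox translate(81, oz, g)
← 3674098197/1600000
→ arbor jot(/triploma, zotradrup_ol)
← created
→ arbor expunge(/triploma)
← ok
→ arbor carryto(/trismo, /triploma)
← ok
→ arbor jot(/curn, revo)
← created
→ measurebox translate(218, C, F)
← 2122/5
→ arbor mkfold(/tagroz)
← ok
→ measurebox translate(-5870, g, lb)
← -587000000/45359237
→ arbor jot(/curn, dise)
← overwrote
→ arbor survey(/tagroz)
← []

Answer: {curn=dise, hor=crida, tafli_id=flana, tagroz/, triploma=bu}


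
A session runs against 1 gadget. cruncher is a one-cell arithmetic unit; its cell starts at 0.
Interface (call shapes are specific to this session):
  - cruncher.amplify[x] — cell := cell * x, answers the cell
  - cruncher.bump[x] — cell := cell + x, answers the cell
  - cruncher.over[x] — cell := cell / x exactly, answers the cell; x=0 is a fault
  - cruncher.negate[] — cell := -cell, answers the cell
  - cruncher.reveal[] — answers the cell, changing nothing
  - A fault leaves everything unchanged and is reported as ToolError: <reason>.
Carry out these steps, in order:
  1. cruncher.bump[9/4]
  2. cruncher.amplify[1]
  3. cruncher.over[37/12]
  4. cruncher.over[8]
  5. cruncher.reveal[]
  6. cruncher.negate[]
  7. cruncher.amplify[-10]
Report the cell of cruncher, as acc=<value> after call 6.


Answer: acc=-27/296

Derivation:
==> cruncher.bump(9/4)
<== 9/4
==> cruncher.amplify(1)
<== 9/4
==> cruncher.over(37/12)
<== 27/37
==> cruncher.over(8)
<== 27/296
==> cruncher.reveal()
<== 27/296
==> cruncher.negate()
<== -27/296
==> cruncher.amplify(-10)
<== 135/148


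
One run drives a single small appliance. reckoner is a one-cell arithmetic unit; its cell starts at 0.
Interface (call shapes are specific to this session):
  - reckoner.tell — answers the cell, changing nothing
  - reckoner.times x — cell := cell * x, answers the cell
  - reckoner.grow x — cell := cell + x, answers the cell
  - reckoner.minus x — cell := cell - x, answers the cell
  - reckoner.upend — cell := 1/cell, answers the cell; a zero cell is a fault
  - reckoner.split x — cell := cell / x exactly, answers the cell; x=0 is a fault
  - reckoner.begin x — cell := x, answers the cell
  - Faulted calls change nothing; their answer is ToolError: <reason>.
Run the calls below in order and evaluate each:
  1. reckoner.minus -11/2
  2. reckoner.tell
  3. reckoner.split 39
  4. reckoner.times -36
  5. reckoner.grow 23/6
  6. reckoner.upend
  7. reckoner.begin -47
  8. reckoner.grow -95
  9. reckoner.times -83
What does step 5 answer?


Answer: -97/78

Derivation:
Next I call reckoner.minus on -11/2, — result: 11/2.
I invoke reckoner.tell: 11/2.
I invoke reckoner.split on 39, and see 11/78.
I try reckoner.times on -36, and see -66/13.
Using reckoner.grow on 23/6, which returns -97/78.
Now I run reckoner.upend, and see -78/97.
Calling reckoner.begin on -47: -47.
Then reckoner.grow on -95: -142.
I invoke reckoner.times on -83, — result: 11786.


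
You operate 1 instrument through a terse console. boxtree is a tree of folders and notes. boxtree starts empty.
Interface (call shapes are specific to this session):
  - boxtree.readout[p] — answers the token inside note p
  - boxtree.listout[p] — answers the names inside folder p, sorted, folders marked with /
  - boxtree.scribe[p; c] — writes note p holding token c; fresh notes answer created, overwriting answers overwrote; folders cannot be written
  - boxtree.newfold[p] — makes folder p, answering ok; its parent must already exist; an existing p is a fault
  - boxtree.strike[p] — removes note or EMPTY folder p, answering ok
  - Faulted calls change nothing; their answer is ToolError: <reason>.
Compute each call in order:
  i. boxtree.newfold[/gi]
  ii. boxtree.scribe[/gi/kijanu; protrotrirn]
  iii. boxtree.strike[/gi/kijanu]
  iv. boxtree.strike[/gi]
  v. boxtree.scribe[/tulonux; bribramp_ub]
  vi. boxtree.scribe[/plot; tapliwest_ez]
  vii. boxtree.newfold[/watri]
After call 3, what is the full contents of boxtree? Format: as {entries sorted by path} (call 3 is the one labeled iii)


# 1. boxtree.newfold(p: /gi) => ok
# 2. boxtree.scribe(p: /gi/kijanu, c: protrotrirn) => created
# 3. boxtree.strike(p: /gi/kijanu) => ok
# 4. boxtree.strike(p: /gi) => ok
# 5. boxtree.scribe(p: /tulonux, c: bribramp_ub) => created
# 6. boxtree.scribe(p: /plot, c: tapliwest_ez) => created
# 7. boxtree.newfold(p: /watri) => ok

Answer: {gi/}
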